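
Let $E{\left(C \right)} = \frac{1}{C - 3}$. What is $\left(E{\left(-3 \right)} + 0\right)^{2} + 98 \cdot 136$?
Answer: $\frac{479809}{36} \approx 13328.0$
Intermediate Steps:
$E{\left(C \right)} = \frac{1}{-3 + C}$
$\left(E{\left(-3 \right)} + 0\right)^{2} + 98 \cdot 136 = \left(\frac{1}{-3 - 3} + 0\right)^{2} + 98 \cdot 136 = \left(\frac{1}{-6} + 0\right)^{2} + 13328 = \left(- \frac{1}{6} + 0\right)^{2} + 13328 = \left(- \frac{1}{6}\right)^{2} + 13328 = \frac{1}{36} + 13328 = \frac{479809}{36}$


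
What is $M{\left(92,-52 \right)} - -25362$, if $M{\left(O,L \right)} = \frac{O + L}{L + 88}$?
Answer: $\frac{228268}{9} \approx 25363.0$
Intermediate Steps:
$M{\left(O,L \right)} = \frac{L + O}{88 + L}$
$M{\left(92,-52 \right)} - -25362 = \frac{-52 + 92}{88 - 52} - -25362 = \frac{1}{36} \cdot 40 + 25362 = \frac{10}{9} + 25362 = \frac{228268}{9}$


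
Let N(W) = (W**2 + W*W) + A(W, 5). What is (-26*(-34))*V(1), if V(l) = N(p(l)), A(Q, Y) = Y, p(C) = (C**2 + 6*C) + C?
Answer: 117572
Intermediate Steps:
p(C) = C**2 + 7*C
N(W) = 5 + 2*W**2 (N(W) = (W**2 + W*W) + 5 = (W**2 + W**2) + 5 = 2*W**2 + 5 = 5 + 2*W**2)
V(l) = 5 + 2*l**2*(7 + l)**2 (V(l) = 5 + 2*(l*(7 + l))**2 = 5 + 2*(l**2*(7 + l)**2) = 5 + 2*l**2*(7 + l)**2)
(-26*(-34))*V(1) = (-26*(-34))*(5 + 2*1**2*(7 + 1)**2) = 884*(5 + 2*1*8**2) = 884*(5 + 2*1*64) = 884*(5 + 128) = 884*133 = 117572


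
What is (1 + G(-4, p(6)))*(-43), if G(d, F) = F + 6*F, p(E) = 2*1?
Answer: -645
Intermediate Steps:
p(E) = 2
G(d, F) = 7*F
(1 + G(-4, p(6)))*(-43) = (1 + 7*2)*(-43) = (1 + 14)*(-43) = 15*(-43) = -645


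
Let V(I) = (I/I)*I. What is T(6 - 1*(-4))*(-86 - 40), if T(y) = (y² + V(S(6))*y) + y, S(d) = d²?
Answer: -59220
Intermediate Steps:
V(I) = I (V(I) = 1*I = I)
T(y) = y² + 37*y (T(y) = (y² + 6²*y) + y = (y² + 36*y) + y = y² + 37*y)
T(6 - 1*(-4))*(-86 - 40) = ((6 - 1*(-4))*(37 + (6 - 1*(-4))))*(-86 - 40) = ((6 + 4)*(37 + (6 + 4)))*(-126) = (10*(37 + 10))*(-126) = (10*47)*(-126) = 470*(-126) = -59220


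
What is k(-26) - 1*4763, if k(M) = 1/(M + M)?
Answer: -247677/52 ≈ -4763.0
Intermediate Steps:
k(M) = 1/(2*M)
k(-26) - 1*4763 = (½)/(-26) - 1*4763 = (½)*(-1/26) - 4763 = -1/52 - 4763 = -247677/52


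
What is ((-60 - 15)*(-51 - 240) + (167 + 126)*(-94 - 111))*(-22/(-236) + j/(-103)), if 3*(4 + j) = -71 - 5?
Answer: -263530960/18231 ≈ -14455.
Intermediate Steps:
j = -88/3 (j = -4 + (-71 - 5)/3 = -4 + (⅓)*(-76) = -4 - 76/3 = -88/3 ≈ -29.333)
((-60 - 15)*(-51 - 240) + (167 + 126)*(-94 - 111))*(-22/(-236) + j/(-103)) = ((-60 - 15)*(-51 - 240) + (167 + 126)*(-94 - 111))*(-22/(-236) - 88/3/(-103)) = (-75*(-291) + 293*(-205))*(-22*(-1/236) - 88/3*(-1/103)) = (21825 - 60065)*(11/118 + 88/309) = -38240*13783/36462 = -263530960/18231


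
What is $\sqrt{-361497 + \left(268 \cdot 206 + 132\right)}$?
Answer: $i \sqrt{306157} \approx 553.31 i$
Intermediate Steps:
$\sqrt{-361497 + \left(268 \cdot 206 + 132\right)} = \sqrt{-361497 + \left(55208 + 132\right)} = \sqrt{-361497 + 55340} = \sqrt{-306157} = i \sqrt{306157}$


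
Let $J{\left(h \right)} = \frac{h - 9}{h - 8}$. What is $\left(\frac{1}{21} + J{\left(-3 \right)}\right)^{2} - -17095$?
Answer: $\frac{912275464}{53361} \approx 17096.0$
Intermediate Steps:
$J{\left(h \right)} = \frac{-9 + h}{-8 + h}$
$\left(\frac{1}{21} + J{\left(-3 \right)}\right)^{2} - -17095 = \left(\frac{1}{21} + \frac{-9 - 3}{-8 - 3}\right)^{2} - -17095 = \left(\frac{1}{21} + \frac{1}{-11} \left(-12\right)\right)^{2} + 17095 = \left(\frac{1}{21} - - \frac{12}{11}\right)^{2} + 17095 = \left(\frac{1}{21} + \frac{12}{11}\right)^{2} + 17095 = \left(\frac{263}{231}\right)^{2} + 17095 = \frac{69169}{53361} + 17095 = \frac{912275464}{53361}$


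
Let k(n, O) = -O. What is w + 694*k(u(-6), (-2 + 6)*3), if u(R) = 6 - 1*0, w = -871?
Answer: -9199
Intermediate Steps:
u(R) = 6 (u(R) = 6 + 0 = 6)
w + 694*k(u(-6), (-2 + 6)*3) = -871 + 694*(-(-2 + 6)*3) = -871 + 694*(-4*3) = -871 + 694*(-1*12) = -871 + 694*(-12) = -871 - 8328 = -9199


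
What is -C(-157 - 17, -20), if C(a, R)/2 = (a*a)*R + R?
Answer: 1211080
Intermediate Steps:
C(a, R) = 2*R + 2*R*a² (C(a, R) = 2*((a*a)*R + R) = 2*(a²*R + R) = 2*(R*a² + R) = 2*(R + R*a²) = 2*R + 2*R*a²)
-C(-157 - 17, -20) = -2*(-20)*(1 + (-157 - 17)²) = -2*(-20)*(1 + (-174)²) = -2*(-20)*(1 + 30276) = -2*(-20)*30277 = -1*(-1211080) = 1211080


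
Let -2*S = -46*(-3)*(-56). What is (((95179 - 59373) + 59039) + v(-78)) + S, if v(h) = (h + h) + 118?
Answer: 98671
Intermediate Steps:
S = 3864 (S = -(-46*(-3))*(-56)/2 = -69*(-56) = -½*(-7728) = 3864)
v(h) = 118 + 2*h (v(h) = 2*h + 118 = 118 + 2*h)
(((95179 - 59373) + 59039) + v(-78)) + S = (((95179 - 59373) + 59039) + (118 + 2*(-78))) + 3864 = ((35806 + 59039) + (118 - 156)) + 3864 = (94845 - 38) + 3864 = 94807 + 3864 = 98671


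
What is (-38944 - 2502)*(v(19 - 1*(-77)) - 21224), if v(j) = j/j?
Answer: 879608458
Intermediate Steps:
v(j) = 1
(-38944 - 2502)*(v(19 - 1*(-77)) - 21224) = (-38944 - 2502)*(1 - 21224) = -41446*(-21223) = 879608458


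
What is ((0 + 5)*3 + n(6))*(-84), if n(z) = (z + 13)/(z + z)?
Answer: -1393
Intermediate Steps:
n(z) = (13 + z)/(2*z) (n(z) = (13 + z)/((2*z)) = (13 + z)*(1/(2*z)) = (13 + z)/(2*z))
((0 + 5)*3 + n(6))*(-84) = ((0 + 5)*3 + (½)*(13 + 6)/6)*(-84) = (5*3 + (½)*(⅙)*19)*(-84) = (15 + 19/12)*(-84) = (199/12)*(-84) = -1393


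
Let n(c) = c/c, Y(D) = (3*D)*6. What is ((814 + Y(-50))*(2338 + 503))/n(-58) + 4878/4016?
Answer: -490604169/2008 ≈ -2.4432e+5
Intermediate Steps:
Y(D) = 18*D
n(c) = 1
((814 + Y(-50))*(2338 + 503))/n(-58) + 4878/4016 = ((814 + 18*(-50))*(2338 + 503))/1 + 4878/4016 = ((814 - 900)*2841)*1 + 4878*(1/4016) = -86*2841*1 + 2439/2008 = -244326*1 + 2439/2008 = -244326 + 2439/2008 = -490604169/2008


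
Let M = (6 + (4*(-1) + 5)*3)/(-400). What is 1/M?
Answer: -400/9 ≈ -44.444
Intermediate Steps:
M = -9/400 (M = (6 + (-4 + 5)*3)*(-1/400) = (6 + 1*3)*(-1/400) = (6 + 3)*(-1/400) = 9*(-1/400) = -9/400 ≈ -0.022500)
1/M = 1/(-9/400) = -400/9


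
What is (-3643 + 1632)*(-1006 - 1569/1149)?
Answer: 775886031/383 ≈ 2.0258e+6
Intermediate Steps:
(-3643 + 1632)*(-1006 - 1569/1149) = -2011*(-1006 - 1569*1/1149) = -2011*(-1006 - 523/383) = -2011*(-385821/383) = 775886031/383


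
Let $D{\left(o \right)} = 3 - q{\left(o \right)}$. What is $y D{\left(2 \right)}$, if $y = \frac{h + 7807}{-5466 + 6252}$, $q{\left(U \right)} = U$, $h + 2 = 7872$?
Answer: $\frac{15677}{786} \approx 19.945$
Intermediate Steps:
$h = 7870$ ($h = -2 + 7872 = 7870$)
$y = \frac{15677}{786}$ ($y = \frac{7870 + 7807}{-5466 + 6252} = \frac{15677}{786} \approx 19.945$)
$D{\left(o \right)} = 3 - o$
$y D{\left(2 \right)} = \frac{15677 \left(3 - 2\right)}{786} = \frac{15677}{786} \cdot 1 = \frac{15677}{786}$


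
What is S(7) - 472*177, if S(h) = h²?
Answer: -83495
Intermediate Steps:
S(7) - 472*177 = 7² - 472*177 = 49 - 83544 = -83495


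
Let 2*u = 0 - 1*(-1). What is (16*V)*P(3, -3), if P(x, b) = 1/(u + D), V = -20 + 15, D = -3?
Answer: 32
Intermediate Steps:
u = 1/2 (u = (0 - 1*(-1))/2 = (0 + 1)/2 = (1/2)*1 = 1/2 ≈ 0.50000)
V = -5
P(x, b) = -2/5 (P(x, b) = 1/(1/2 - 3) = 1/(-5/2) = -2/5)
(16*V)*P(3, -3) = (16*(-5))*(-2/5) = -80*(-2/5) = 32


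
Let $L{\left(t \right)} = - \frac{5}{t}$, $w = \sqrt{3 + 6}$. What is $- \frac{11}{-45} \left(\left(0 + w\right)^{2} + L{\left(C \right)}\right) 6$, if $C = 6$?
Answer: $\frac{539}{45} \approx 11.978$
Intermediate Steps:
$w = 3$ ($w = \sqrt{9} = 3$)
$- \frac{11}{-45} \left(\left(0 + w\right)^{2} + L{\left(C \right)}\right) 6 = - \frac{11}{-45} \left(\left(0 + 3\right)^{2} - \frac{5}{6}\right) 6 = \left(-11\right) \left(- \frac{1}{45}\right) \left(3^{2} - \frac{5}{6}\right) 6 = \frac{11 \left(9 - \frac{5}{6}\right) 6}{45} = \frac{11 \cdot \frac{49}{6} \cdot 6}{45} = \frac{11}{45} \cdot 49 = \frac{539}{45}$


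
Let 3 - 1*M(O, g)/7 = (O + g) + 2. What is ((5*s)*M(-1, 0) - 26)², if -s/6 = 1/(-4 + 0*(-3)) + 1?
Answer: 116281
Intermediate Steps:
s = -9/2 (s = -6*(1/(-4 + 0*(-3)) + 1) = -6*(1/(-4 + 0) + 1) = -6*(1/(-4) + 1) = -6*(-¼ + 1) = -6*¾ = -9/2 ≈ -4.5000)
M(O, g) = 7 - 7*O - 7*g (M(O, g) = 21 - 7*((O + g) + 2) = 21 - 7*(2 + O + g) = 21 + (-14 - 7*O - 7*g) = 7 - 7*O - 7*g)
((5*s)*M(-1, 0) - 26)² = ((5*(-9/2))*(7 - 7*(-1) - 7*0) - 26)² = (-45*(7 + 7 + 0)/2 - 26)² = (-45/2*14 - 26)² = (-315 - 26)² = (-341)² = 116281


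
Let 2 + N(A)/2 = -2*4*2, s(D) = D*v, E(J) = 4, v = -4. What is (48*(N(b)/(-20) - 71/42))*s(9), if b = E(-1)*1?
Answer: -6624/35 ≈ -189.26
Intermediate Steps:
s(D) = -4*D (s(D) = D*(-4) = -4*D)
b = 4 (b = 4*1 = 4)
N(A) = -36 (N(A) = -4 + 2*(-2*4*2) = -4 + 2*(-8*2) = -4 + 2*(-16) = -4 - 32 = -36)
(48*(N(b)/(-20) - 71/42))*s(9) = (48*(-36/(-20) - 71/42))*(-4*9) = (48*(-36*(-1/20) - 71*1/42))*(-36) = (48*(9/5 - 71/42))*(-36) = (48*(23/210))*(-36) = (184/35)*(-36) = -6624/35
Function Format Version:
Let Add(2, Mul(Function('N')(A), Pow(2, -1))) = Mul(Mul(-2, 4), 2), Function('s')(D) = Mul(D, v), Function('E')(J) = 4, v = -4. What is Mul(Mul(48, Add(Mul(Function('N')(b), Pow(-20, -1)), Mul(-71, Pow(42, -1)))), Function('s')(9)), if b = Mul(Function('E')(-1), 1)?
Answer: Rational(-6624, 35) ≈ -189.26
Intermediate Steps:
Function('s')(D) = Mul(-4, D) (Function('s')(D) = Mul(D, -4) = Mul(-4, D))
b = 4 (b = Mul(4, 1) = 4)
Function('N')(A) = -36 (Function('N')(A) = Add(-4, Mul(2, Mul(Mul(-2, 4), 2))) = Add(-4, Mul(2, Mul(-8, 2))) = Add(-4, Mul(2, -16)) = Add(-4, -32) = -36)
Mul(Mul(48, Add(Mul(Function('N')(b), Pow(-20, -1)), Mul(-71, Pow(42, -1)))), Function('s')(9)) = Mul(Mul(48, Add(Mul(-36, Pow(-20, -1)), Mul(-71, Pow(42, -1)))), Mul(-4, 9)) = Mul(Mul(48, Add(Mul(-36, Rational(-1, 20)), Mul(-71, Rational(1, 42)))), -36) = Mul(Mul(48, Add(Rational(9, 5), Rational(-71, 42))), -36) = Mul(Mul(48, Rational(23, 210)), -36) = Mul(Rational(184, 35), -36) = Rational(-6624, 35)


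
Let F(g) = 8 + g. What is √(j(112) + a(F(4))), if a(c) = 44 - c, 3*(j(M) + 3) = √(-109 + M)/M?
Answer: √(204624 + 21*√3)/84 ≈ 5.3856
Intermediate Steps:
j(M) = -3 + √(-109 + M)/(3*M) (j(M) = -3 + (√(-109 + M)/M)/3 = -3 + √(-109 + M)/(3*M))
√(j(112) + a(F(4))) = √((-3 + (⅓)*√(-109 + 112)/112) + (44 - (8 + 4))) = √((-3 + (⅓)*(1/112)*√3) + (44 - 1*12)) = √((-3 + √3/336) + (44 - 12)) = √((-3 + √3/336) + 32) = √(29 + √3/336)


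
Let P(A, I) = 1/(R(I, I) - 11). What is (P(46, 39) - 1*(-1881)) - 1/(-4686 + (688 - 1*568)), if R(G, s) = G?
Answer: 120243341/63924 ≈ 1881.0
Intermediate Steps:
P(A, I) = 1/(-11 + I) (P(A, I) = 1/(I - 11) = 1/(-11 + I))
(P(46, 39) - 1*(-1881)) - 1/(-4686 + (688 - 1*568)) = (1/(-11 + 39) - 1*(-1881)) - 1/(-4686 + (688 - 1*568)) = (1/28 + 1881) - 1/(-4686 + (688 - 568)) = (1/28 + 1881) - 1/(-4686 + 120) = 52669/28 - 1/(-4566) = 52669/28 - 1*(-1/4566) = 52669/28 + 1/4566 = 120243341/63924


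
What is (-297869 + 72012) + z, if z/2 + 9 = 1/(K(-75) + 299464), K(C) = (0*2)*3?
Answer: -33820715499/149732 ≈ -2.2588e+5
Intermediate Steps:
K(C) = 0 (K(C) = 0*3 = 0)
z = -2695175/149732 (z = -18 + 2/(0 + 299464) = -18 + 2/299464 = -18 + 2*(1/299464) = -18 + 1/149732 = -2695175/149732 ≈ -18.000)
(-297869 + 72012) + z = (-297869 + 72012) - 2695175/149732 = -225857 - 2695175/149732 = -33820715499/149732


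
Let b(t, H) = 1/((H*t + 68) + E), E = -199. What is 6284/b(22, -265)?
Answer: -37458924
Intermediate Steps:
b(t, H) = 1/(-131 + H*t) (b(t, H) = 1/((H*t + 68) - 199) = 1/((68 + H*t) - 199) = 1/(-131 + H*t))
6284/b(22, -265) = 6284/(1/(-131 - 265*22)) = 6284/(1/(-131 - 5830)) = 6284/(1/(-5961)) = 6284/(-1/5961) = 6284*(-5961) = -37458924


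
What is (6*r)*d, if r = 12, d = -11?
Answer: -792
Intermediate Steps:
(6*r)*d = (6*12)*(-11) = 72*(-11) = -792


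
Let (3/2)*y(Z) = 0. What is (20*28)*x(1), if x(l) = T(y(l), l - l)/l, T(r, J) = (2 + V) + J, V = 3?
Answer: 2800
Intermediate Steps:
y(Z) = 0 (y(Z) = (2/3)*0 = 0)
T(r, J) = 5 + J (T(r, J) = (2 + 3) + J = 5 + J)
x(l) = 5/l (x(l) = (5 + (l - l))/l = (5 + 0)/l = 5/l)
(20*28)*x(1) = (20*28)*(5/1) = 560*(5*1) = 560*5 = 2800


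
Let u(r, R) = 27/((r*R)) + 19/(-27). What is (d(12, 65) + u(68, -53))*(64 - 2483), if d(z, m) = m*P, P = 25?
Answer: -382338177605/97308 ≈ -3.9292e+6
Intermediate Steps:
d(z, m) = 25*m (d(z, m) = m*25 = 25*m)
u(r, R) = -19/27 + 27/(R*r) (u(r, R) = 27/((R*r)) + 19*(-1/27) = 27*(1/(R*r)) - 19/27 = 27/(R*r) - 19/27 = -19/27 + 27/(R*r))
(d(12, 65) + u(68, -53))*(64 - 2483) = (25*65 + (-19/27 + 27/(-53*68)))*(64 - 2483) = (1625 + (-19/27 + 27*(-1/53)*(1/68)))*(-2419) = (1625 + (-19/27 - 27/3604))*(-2419) = (1625 - 69205/97308)*(-2419) = (158056295/97308)*(-2419) = -382338177605/97308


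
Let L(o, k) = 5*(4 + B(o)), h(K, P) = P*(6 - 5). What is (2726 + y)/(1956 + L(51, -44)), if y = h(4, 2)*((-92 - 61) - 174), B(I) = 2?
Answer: 1036/993 ≈ 1.0433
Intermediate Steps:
h(K, P) = P (h(K, P) = P*1 = P)
L(o, k) = 30 (L(o, k) = 5*(4 + 2) = 5*6 = 30)
y = -654 (y = 2*((-92 - 61) - 174) = 2*(-153 - 174) = 2*(-327) = -654)
(2726 + y)/(1956 + L(51, -44)) = (2726 - 654)/(1956 + 30) = 2072/1986 = 2072*(1/1986) = 1036/993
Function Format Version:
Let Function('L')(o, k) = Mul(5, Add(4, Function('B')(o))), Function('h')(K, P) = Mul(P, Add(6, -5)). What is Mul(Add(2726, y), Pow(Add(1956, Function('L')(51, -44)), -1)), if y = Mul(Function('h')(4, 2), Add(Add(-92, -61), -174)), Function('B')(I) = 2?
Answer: Rational(1036, 993) ≈ 1.0433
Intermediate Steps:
Function('h')(K, P) = P (Function('h')(K, P) = Mul(P, 1) = P)
Function('L')(o, k) = 30 (Function('L')(o, k) = Mul(5, Add(4, 2)) = Mul(5, 6) = 30)
y = -654 (y = Mul(2, Add(Add(-92, -61), -174)) = Mul(2, Add(-153, -174)) = Mul(2, -327) = -654)
Mul(Add(2726, y), Pow(Add(1956, Function('L')(51, -44)), -1)) = Mul(Add(2726, -654), Pow(Add(1956, 30), -1)) = Mul(2072, Pow(1986, -1)) = Mul(2072, Rational(1, 1986)) = Rational(1036, 993)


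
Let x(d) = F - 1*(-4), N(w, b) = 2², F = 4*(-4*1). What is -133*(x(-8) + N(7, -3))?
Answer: 1064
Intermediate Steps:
F = -16 (F = 4*(-4) = -16)
N(w, b) = 4
x(d) = -12 (x(d) = -16 - 1*(-4) = -16 + 4 = -12)
-133*(x(-8) + N(7, -3)) = -133*(-12 + 4) = -133*(-8) = 1064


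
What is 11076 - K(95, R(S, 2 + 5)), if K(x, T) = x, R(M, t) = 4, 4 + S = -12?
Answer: 10981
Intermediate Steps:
S = -16 (S = -4 - 12 = -16)
11076 - K(95, R(S, 2 + 5)) = 11076 - 1*95 = 11076 - 95 = 10981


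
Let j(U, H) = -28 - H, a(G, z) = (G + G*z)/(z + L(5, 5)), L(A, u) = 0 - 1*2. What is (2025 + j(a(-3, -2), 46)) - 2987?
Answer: -1036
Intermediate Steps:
L(A, u) = -2 (L(A, u) = 0 - 2 = -2)
a(G, z) = (G + G*z)/(-2 + z) (a(G, z) = (G + G*z)/(z - 2) = (G + G*z)/(-2 + z))
(2025 + j(a(-3, -2), 46)) - 2987 = (2025 + (-28 - 1*46)) - 2987 = (2025 + (-28 - 46)) - 2987 = (2025 - 74) - 2987 = 1951 - 2987 = -1036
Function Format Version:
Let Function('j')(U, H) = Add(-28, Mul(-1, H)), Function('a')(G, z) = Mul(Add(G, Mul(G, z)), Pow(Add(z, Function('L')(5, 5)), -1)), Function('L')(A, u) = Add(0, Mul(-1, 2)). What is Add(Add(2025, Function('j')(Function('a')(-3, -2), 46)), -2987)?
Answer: -1036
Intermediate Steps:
Function('L')(A, u) = -2 (Function('L')(A, u) = Add(0, -2) = -2)
Function('a')(G, z) = Mul(Pow(Add(-2, z), -1), Add(G, Mul(G, z))) (Function('a')(G, z) = Mul(Add(G, Mul(G, z)), Pow(Add(z, -2), -1)) = Mul(Add(G, Mul(G, z)), Pow(Add(-2, z), -1)) = Mul(Pow(Add(-2, z), -1), Add(G, Mul(G, z))))
Add(Add(2025, Function('j')(Function('a')(-3, -2), 46)), -2987) = Add(Add(2025, Add(-28, Mul(-1, 46))), -2987) = Add(Add(2025, Add(-28, -46)), -2987) = Add(Add(2025, -74), -2987) = Add(1951, -2987) = -1036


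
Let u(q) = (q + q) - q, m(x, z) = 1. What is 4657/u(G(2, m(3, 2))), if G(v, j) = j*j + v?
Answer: 4657/3 ≈ 1552.3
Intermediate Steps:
G(v, j) = v + j**2 (G(v, j) = j**2 + v = v + j**2)
u(q) = q (u(q) = 2*q - q = q)
4657/u(G(2, m(3, 2))) = 4657/(2 + 1**2) = 4657/(2 + 1) = 4657/3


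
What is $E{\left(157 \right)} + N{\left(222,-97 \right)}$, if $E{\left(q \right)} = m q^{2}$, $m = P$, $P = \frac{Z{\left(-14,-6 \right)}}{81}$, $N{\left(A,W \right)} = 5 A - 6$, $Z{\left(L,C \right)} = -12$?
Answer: $- \frac{68788}{27} \approx -2547.7$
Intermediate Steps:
$N{\left(A,W \right)} = -6 + 5 A$
$P = - \frac{4}{27}$ ($P = - \frac{12}{81} = \left(-12\right) \frac{1}{81} = - \frac{4}{27} \approx -0.14815$)
$m = - \frac{4}{27} \approx -0.14815$
$E{\left(q \right)} = - \frac{4 q^{2}}{27}$
$E{\left(157 \right)} + N{\left(222,-97 \right)} = - \frac{4 \cdot 157^{2}}{27} + \left(-6 + 5 \cdot 222\right) = \left(- \frac{4}{27}\right) 24649 + \left(-6 + 1110\right) = - \frac{98596}{27} + 1104 = - \frac{68788}{27}$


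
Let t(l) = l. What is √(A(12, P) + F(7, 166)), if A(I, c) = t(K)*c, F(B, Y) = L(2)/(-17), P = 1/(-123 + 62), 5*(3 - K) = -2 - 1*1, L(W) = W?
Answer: 2*I*√1187365/5185 ≈ 0.42031*I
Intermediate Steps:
K = 18/5 (K = 3 - (-2 - 1*1)/5 = 3 - (-2 - 1)/5 = 3 - ⅕*(-3) = 3 + ⅗ = 18/5 ≈ 3.6000)
P = -1/61 (P = 1/(-61) = -1/61 ≈ -0.016393)
F(B, Y) = -2/17 (F(B, Y) = 2/(-17) = 2*(-1/17) = -2/17)
A(I, c) = 18*c/5
√(A(12, P) + F(7, 166)) = √((18/5)*(-1/61) - 2/17) = √(-18/305 - 2/17) = √(-916/5185) = 2*I*√1187365/5185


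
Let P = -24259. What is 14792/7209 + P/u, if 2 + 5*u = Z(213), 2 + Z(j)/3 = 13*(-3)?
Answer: 175252931/180225 ≈ 972.41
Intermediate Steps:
Z(j) = -123 (Z(j) = -6 + 3*(13*(-3)) = -6 + 3*(-39) = -6 - 117 = -123)
u = -25 (u = -⅖ + (⅕)*(-123) = -⅖ - 123/5 = -25)
14792/7209 + P/u = 14792/7209 - 24259/(-25) = 14792*(1/7209) - 24259*(-1/25) = 14792/7209 + 24259/25 = 175252931/180225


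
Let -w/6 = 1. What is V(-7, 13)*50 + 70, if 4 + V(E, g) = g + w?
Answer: 220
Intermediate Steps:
w = -6 (w = -6*1 = -6)
V(E, g) = -10 + g (V(E, g) = -4 + (g - 6) = -4 + (-6 + g) = -10 + g)
V(-7, 13)*50 + 70 = (-10 + 13)*50 + 70 = 3*50 + 70 = 150 + 70 = 220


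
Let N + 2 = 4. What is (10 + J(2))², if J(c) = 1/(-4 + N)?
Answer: 361/4 ≈ 90.250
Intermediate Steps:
N = 2 (N = -2 + 4 = 2)
J(c) = -½ (J(c) = 1/(-4 + 2) = 1/(-2) = -½)
(10 + J(2))² = (10 - ½)² = (19/2)² = 361/4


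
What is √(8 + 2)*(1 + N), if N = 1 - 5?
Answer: -3*√10 ≈ -9.4868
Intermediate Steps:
N = -4
√(8 + 2)*(1 + N) = √(8 + 2)*(1 - 4) = √10*(-3) = -3*√10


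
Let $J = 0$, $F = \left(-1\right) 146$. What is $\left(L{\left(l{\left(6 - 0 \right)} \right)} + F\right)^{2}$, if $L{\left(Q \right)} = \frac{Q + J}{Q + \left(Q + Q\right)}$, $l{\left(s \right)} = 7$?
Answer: $\frac{190969}{9} \approx 21219.0$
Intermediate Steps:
$F = -146$
$L{\left(Q \right)} = \frac{1}{3}$ ($L{\left(Q \right)} = \frac{Q + 0}{Q + \left(Q + Q\right)} = \frac{Q}{Q + 2 Q} = \frac{Q}{3 Q} = Q \frac{1}{3 Q} = \frac{1}{3}$)
$\left(L{\left(l{\left(6 - 0 \right)} \right)} + F\right)^{2} = \left(\frac{1}{3} - 146\right)^{2} = \left(- \frac{437}{3}\right)^{2} = \frac{190969}{9}$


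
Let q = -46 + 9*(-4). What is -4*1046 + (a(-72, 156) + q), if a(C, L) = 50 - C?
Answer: -4144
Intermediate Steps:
q = -82 (q = -46 - 36 = -82)
-4*1046 + (a(-72, 156) + q) = -4*1046 + ((50 - 1*(-72)) - 82) = -4184 + ((50 + 72) - 82) = -4184 + (122 - 82) = -4184 + 40 = -4144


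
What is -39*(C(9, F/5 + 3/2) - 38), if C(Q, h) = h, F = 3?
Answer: 14001/10 ≈ 1400.1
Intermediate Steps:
-39*(C(9, F/5 + 3/2) - 38) = -39*((3/5 + 3/2) - 38) = -39*(21/10 - 38) = -39*(-359/10) = 14001/10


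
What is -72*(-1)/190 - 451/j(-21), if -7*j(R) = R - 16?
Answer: -298583/3515 ≈ -84.945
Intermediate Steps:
j(R) = 16/7 - R/7 (j(R) = -(R - 16)/7 = -(-16 + R)/7 = 16/7 - R/7)
-72*(-1)/190 - 451/j(-21) = -72*(-1)/190 - 451/(16/7 - ⅐*(-21)) = 72*(1/190) - 451/(16/7 + 3) = 36/95 - 451/37/7 = 36/95 - 451*7/37 = 36/95 - 3157/37 = -298583/3515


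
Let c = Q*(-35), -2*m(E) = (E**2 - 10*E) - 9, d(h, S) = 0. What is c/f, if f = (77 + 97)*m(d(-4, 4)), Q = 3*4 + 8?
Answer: -700/783 ≈ -0.89400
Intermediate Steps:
Q = 20 (Q = 12 + 8 = 20)
m(E) = 9/2 + 5*E - E**2/2 (m(E) = -((E**2 - 10*E) - 9)/2 = -(-9 + E**2 - 10*E)/2 = 9/2 + 5*E - E**2/2)
c = -700 (c = 20*(-35) = -700)
f = 783 (f = (77 + 97)*(9/2 + 5*0 - 1/2*0**2) = 174*(9/2 + 0 - 1/2*0) = 174*(9/2 + 0 + 0) = 174*(9/2) = 783)
c/f = -700/783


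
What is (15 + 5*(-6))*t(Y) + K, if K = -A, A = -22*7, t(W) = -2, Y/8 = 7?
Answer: 184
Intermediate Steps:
Y = 56 (Y = 8*7 = 56)
A = -154
K = 154 (K = -1*(-154) = 154)
(15 + 5*(-6))*t(Y) + K = (15 + 5*(-6))*(-2) + 154 = (15 - 30)*(-2) + 154 = -15*(-2) + 154 = 30 + 154 = 184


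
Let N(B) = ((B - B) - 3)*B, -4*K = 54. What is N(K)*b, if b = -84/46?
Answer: -1701/23 ≈ -73.957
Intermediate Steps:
K = -27/2 (K = -1/4*54 = -27/2 ≈ -13.500)
N(B) = -3*B (N(B) = (0 - 3)*B = -3*B)
b = -42/23 (b = -84*1/46 = -42/23 ≈ -1.8261)
N(K)*b = -3*(-27/2)*(-42/23) = (81/2)*(-42/23) = -1701/23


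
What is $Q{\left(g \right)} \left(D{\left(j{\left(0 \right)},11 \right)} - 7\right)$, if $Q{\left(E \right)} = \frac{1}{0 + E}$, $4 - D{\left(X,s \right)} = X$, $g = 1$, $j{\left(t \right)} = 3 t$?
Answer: $-3$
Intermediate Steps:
$D{\left(X,s \right)} = 4 - X$
$Q{\left(E \right)} = \frac{1}{E}$
$Q{\left(g \right)} \left(D{\left(j{\left(0 \right)},11 \right)} - 7\right) = \frac{\left(4 - 3 \cdot 0\right) - 7}{1} = 1 \left(\left(4 - 0\right) - 7\right) = 1 \left(\left(4 + 0\right) - 7\right) = 1 \left(4 - 7\right) = 1 \left(-3\right) = -3$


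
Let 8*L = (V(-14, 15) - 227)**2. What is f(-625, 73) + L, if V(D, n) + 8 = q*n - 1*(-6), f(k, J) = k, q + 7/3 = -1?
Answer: 72841/8 ≈ 9105.1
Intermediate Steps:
q = -10/3 (q = -7/3 - 1 = -10/3 ≈ -3.3333)
V(D, n) = -2 - 10*n/3 (V(D, n) = -8 + (-10*n/3 - 1*(-6)) = -8 + (-10*n/3 + 6) = -8 + (6 - 10*n/3) = -2 - 10*n/3)
L = 77841/8 (L = ((-2 - 10/3*15) - 227)**2/8 = ((-2 - 50) - 227)**2/8 = (-52 - 227)**2/8 = (1/8)*(-279)**2 = (1/8)*77841 = 77841/8 ≈ 9730.1)
f(-625, 73) + L = -625 + 77841/8 = 72841/8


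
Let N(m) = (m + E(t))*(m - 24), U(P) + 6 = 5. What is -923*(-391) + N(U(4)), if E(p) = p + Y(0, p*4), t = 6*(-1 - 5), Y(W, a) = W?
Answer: 361818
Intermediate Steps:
U(P) = -1 (U(P) = -6 + 5 = -1)
t = -36 (t = 6*(-6) = -36)
E(p) = p (E(p) = p + 0 = p)
N(m) = (-36 + m)*(-24 + m) (N(m) = (m - 36)*(m - 24) = (-36 + m)*(-24 + m))
-923*(-391) + N(U(4)) = -923*(-391) + (864 + (-1)² - 60*(-1)) = 360893 + (864 + 1 + 60) = 360893 + 925 = 361818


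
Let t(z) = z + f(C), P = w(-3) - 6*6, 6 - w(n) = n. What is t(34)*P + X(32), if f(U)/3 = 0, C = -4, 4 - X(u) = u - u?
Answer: -914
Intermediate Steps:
X(u) = 4 (X(u) = 4 - (u - u) = 4 - 1*0 = 4 + 0 = 4)
f(U) = 0 (f(U) = 3*0 = 0)
w(n) = 6 - n
P = -27 (P = (6 - 1*(-3)) - 6*6 = (6 + 3) - 36 = 9 - 36 = -27)
t(z) = z (t(z) = z + 0 = z)
t(34)*P + X(32) = 34*(-27) + 4 = -918 + 4 = -914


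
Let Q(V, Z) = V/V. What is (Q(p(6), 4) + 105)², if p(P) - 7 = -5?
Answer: 11236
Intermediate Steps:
p(P) = 2 (p(P) = 7 - 5 = 2)
Q(V, Z) = 1
(Q(p(6), 4) + 105)² = (1 + 105)² = 106² = 11236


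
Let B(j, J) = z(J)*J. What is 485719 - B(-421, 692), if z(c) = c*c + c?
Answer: -331367033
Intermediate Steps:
z(c) = c + c² (z(c) = c² + c = c + c²)
B(j, J) = J²*(1 + J) (B(j, J) = (J*(1 + J))*J = J²*(1 + J))
485719 - B(-421, 692) = 485719 - 692²*(1 + 692) = 485719 - 478864*693 = 485719 - 1*331852752 = 485719 - 331852752 = -331367033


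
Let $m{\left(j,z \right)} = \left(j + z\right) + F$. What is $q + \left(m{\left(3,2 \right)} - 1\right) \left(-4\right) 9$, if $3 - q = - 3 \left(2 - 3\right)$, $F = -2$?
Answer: $-72$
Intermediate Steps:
$m{\left(j,z \right)} = -2 + j + z$ ($m{\left(j,z \right)} = \left(j + z\right) - 2 = -2 + j + z$)
$q = 0$ ($q = 3 - - 3 \left(2 - 3\right) = 3 - \left(-3\right) \left(-1\right) = 3 - 3 = 0$)
$q + \left(m{\left(3,2 \right)} - 1\right) \left(-4\right) 9 = 0 + \left(\left(-2 + 3 + 2\right) - 1\right) \left(-4\right) 9 = 0 + \left(3 - 1\right) \left(-4\right) 9 = 0 + 2 \left(-4\right) 9 = 0 - 72 = -72$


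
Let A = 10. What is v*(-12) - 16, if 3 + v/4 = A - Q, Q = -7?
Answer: -688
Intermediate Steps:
v = 56 (v = -12 + 4*(10 - 1*(-7)) = -12 + 4*(10 + 7) = -12 + 4*17 = -12 + 68 = 56)
v*(-12) - 16 = 56*(-12) - 16 = -672 - 16 = -688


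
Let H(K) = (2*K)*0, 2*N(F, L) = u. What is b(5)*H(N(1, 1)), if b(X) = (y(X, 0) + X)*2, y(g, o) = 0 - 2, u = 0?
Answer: 0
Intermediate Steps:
y(g, o) = -2
N(F, L) = 0 (N(F, L) = (1/2)*0 = 0)
b(X) = -4 + 2*X (b(X) = (-2 + X)*2 = -4 + 2*X)
H(K) = 0
b(5)*H(N(1, 1)) = (-4 + 2*5)*0 = (-4 + 10)*0 = 6*0 = 0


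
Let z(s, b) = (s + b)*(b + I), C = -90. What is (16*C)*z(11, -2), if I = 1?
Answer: 12960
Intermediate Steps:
z(s, b) = (1 + b)*(b + s) (z(s, b) = (s + b)*(b + 1) = (b + s)*(1 + b) = (1 + b)*(b + s))
(16*C)*z(11, -2) = (16*(-90))*(-2 + 11 + (-2)² - 2*11) = -1440*(-2 + 11 + 4 - 22) = -1440*(-9) = 12960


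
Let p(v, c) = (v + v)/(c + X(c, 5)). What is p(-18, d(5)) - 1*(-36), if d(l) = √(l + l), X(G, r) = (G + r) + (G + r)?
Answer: 54*√10/5 ≈ 34.153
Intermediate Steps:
X(G, r) = 2*G + 2*r
d(l) = √2*√l (d(l) = √(2*l) = √2*√l)
p(v, c) = 2*v/(10 + 3*c) (p(v, c) = (v + v)/(c + (2*c + 2*5)) = (2*v)/(c + (2*c + 10)) = (2*v)/(c + (10 + 2*c)) = (2*v)/(10 + 3*c) = 2*v/(10 + 3*c))
p(-18, d(5)) - 1*(-36) = 2*(-18)/(10 + 3*(√2*√5)) - 1*(-36) = 2*(-18)/(10 + 3*√10) + 36 = -36/(10 + 3*√10) + 36 = 36 - 36/(10 + 3*√10)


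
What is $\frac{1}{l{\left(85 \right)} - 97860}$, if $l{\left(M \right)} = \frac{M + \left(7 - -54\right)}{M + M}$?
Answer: $- \frac{85}{8318027} \approx -1.0219 \cdot 10^{-5}$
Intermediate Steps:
$l{\left(M \right)} = \frac{61 + M}{2 M}$ ($l{\left(M \right)} = \frac{M + \left(7 + 54\right)}{2 M} = \left(M + 61\right) \frac{1}{2 M} = \left(61 + M\right) \frac{1}{2 M} = \frac{61 + M}{2 M}$)
$\frac{1}{l{\left(85 \right)} - 97860} = \frac{1}{\frac{61 + 85}{2 \cdot 85} - 97860} = \frac{1}{\frac{1}{2} \cdot \frac{1}{85} \cdot 146 - 97860} = \frac{1}{\frac{73}{85} - 97860} = \frac{1}{- \frac{8318027}{85}} = - \frac{85}{8318027}$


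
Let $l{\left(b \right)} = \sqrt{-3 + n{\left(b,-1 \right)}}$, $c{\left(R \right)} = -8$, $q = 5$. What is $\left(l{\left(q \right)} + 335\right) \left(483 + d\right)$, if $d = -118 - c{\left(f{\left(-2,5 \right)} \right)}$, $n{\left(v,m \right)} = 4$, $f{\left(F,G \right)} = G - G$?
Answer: $125328$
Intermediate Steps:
$f{\left(F,G \right)} = 0$
$l{\left(b \right)} = 1$ ($l{\left(b \right)} = \sqrt{-3 + 4} = \sqrt{1} = 1$)
$d = -110$ ($d = -118 - -8 = -118 + 8 = -110$)
$\left(l{\left(q \right)} + 335\right) \left(483 + d\right) = \left(1 + 335\right) \left(483 - 110\right) = 336 \cdot 373 = 125328$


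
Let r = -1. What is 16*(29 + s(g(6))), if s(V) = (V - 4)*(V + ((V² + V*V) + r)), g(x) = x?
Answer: 2928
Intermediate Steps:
s(V) = (-4 + V)*(-1 + V + 2*V²) (s(V) = (V - 4)*(V + ((V² + V*V) - 1)) = (-4 + V)*(V + ((V² + V²) - 1)) = (-4 + V)*(V + (2*V² - 1)) = (-4 + V)*(V + (-1 + 2*V²)) = (-4 + V)*(-1 + V + 2*V²))
16*(29 + s(g(6))) = 16*(29 + (4 - 7*6² - 5*6 + 2*6³)) = 16*(29 + (4 - 7*36 - 30 + 2*216)) = 16*(29 + (4 - 252 - 30 + 432)) = 16*(29 + 154) = 16*183 = 2928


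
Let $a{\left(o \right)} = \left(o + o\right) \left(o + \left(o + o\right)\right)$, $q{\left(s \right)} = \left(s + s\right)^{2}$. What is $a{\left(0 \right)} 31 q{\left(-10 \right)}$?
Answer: $0$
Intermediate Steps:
$q{\left(s \right)} = 4 s^{2}$ ($q{\left(s \right)} = \left(2 s\right)^{2} = 4 s^{2}$)
$a{\left(o \right)} = 6 o^{2}$ ($a{\left(o \right)} = 2 o \left(o + 2 o\right) = 2 o 3 o = 6 o^{2}$)
$a{\left(0 \right)} 31 q{\left(-10 \right)} = 6 \cdot 0^{2} \cdot 31 \cdot 4 \left(-10\right)^{2} = 6 \cdot 0 \cdot 31 \cdot 4 \cdot 100 = 0 \cdot 31 \cdot 400 = 0 \cdot 400 = 0$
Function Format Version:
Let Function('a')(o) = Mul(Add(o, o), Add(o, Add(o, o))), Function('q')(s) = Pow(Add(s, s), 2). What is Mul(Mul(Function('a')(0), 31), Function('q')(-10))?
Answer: 0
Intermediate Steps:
Function('q')(s) = Mul(4, Pow(s, 2)) (Function('q')(s) = Pow(Mul(2, s), 2) = Mul(4, Pow(s, 2)))
Function('a')(o) = Mul(6, Pow(o, 2)) (Function('a')(o) = Mul(Mul(2, o), Add(o, Mul(2, o))) = Mul(Mul(2, o), Mul(3, o)) = Mul(6, Pow(o, 2)))
Mul(Mul(Function('a')(0), 31), Function('q')(-10)) = Mul(Mul(Mul(6, Pow(0, 2)), 31), Mul(4, Pow(-10, 2))) = Mul(Mul(Mul(6, 0), 31), Mul(4, 100)) = Mul(Mul(0, 31), 400) = Mul(0, 400) = 0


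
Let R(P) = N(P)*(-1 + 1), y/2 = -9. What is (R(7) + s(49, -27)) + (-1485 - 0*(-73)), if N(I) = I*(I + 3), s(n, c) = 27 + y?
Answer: -1476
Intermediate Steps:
y = -18 (y = 2*(-9) = -18)
s(n, c) = 9 (s(n, c) = 27 - 18 = 9)
N(I) = I*(3 + I)
R(P) = 0 (R(P) = (P*(3 + P))*(-1 + 1) = (P*(3 + P))*0 = 0)
(R(7) + s(49, -27)) + (-1485 - 0*(-73)) = (0 + 9) + (-1485 - 0*(-73)) = 9 + (-1485 - 1*0) = 9 + (-1485 + 0) = 9 - 1485 = -1476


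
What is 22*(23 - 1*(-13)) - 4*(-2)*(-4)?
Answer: 760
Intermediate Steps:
22*(23 - 1*(-13)) - 4*(-2)*(-4) = 22*(23 + 13) + 8*(-4) = 22*36 - 32 = 792 - 32 = 760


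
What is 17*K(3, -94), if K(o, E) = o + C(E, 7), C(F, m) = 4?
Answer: 119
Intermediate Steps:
K(o, E) = 4 + o (K(o, E) = o + 4 = 4 + o)
17*K(3, -94) = 17*(4 + 3) = 17*7 = 119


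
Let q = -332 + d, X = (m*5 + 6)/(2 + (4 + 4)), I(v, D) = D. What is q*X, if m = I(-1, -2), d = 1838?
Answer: -3012/5 ≈ -602.40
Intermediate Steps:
m = -2
X = -⅖ (X = (-2*5 + 6)/(2 + (4 + 4)) = (-10 + 6)/(2 + 8) = -4/10 = -4*⅒ = -⅖ ≈ -0.40000)
q = 1506 (q = -332 + 1838 = 1506)
q*X = 1506*(-⅖) = -3012/5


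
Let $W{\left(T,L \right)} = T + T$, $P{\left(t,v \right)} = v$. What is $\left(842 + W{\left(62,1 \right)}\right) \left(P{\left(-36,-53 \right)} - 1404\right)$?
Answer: $-1407462$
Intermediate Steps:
$W{\left(T,L \right)} = 2 T$
$\left(842 + W{\left(62,1 \right)}\right) \left(P{\left(-36,-53 \right)} - 1404\right) = \left(842 + 2 \cdot 62\right) \left(-53 - 1404\right) = \left(842 + 124\right) \left(-1457\right) = 966 \left(-1457\right) = -1407462$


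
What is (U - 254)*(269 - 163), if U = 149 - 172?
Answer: -29362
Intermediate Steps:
U = -23
(U - 254)*(269 - 163) = (-23 - 254)*(269 - 163) = -277*106 = -29362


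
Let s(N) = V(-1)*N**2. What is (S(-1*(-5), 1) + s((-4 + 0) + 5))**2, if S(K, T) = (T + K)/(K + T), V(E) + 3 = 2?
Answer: 0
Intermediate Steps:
V(E) = -1 (V(E) = -3 + 2 = -1)
S(K, T) = 1 (S(K, T) = (K + T)/(K + T) = 1)
s(N) = -N**2
(S(-1*(-5), 1) + s((-4 + 0) + 5))**2 = (1 - ((-4 + 0) + 5)**2)**2 = (1 - (-4 + 5)**2)**2 = (1 - 1*1**2)**2 = (1 - 1*1)**2 = (1 - 1)**2 = 0**2 = 0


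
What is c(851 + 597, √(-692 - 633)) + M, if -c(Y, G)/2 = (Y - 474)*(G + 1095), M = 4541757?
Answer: 2408697 - 9740*I*√53 ≈ 2.4087e+6 - 70908.0*I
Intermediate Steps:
c(Y, G) = -2*(-474 + Y)*(1095 + G) (c(Y, G) = -2*(Y - 474)*(G + 1095) = -2*(-474 + Y)*(1095 + G))
c(851 + 597, √(-692 - 633)) + M = (1038060 - 2190*(851 + 597) + 948*√(-692 - 633) - 2*√(-692 - 633)*(851 + 597)) + 4541757 = (1038060 - 2190*1448 + 948*√(-1325) - 2*√(-1325)*1448) + 4541757 = (1038060 - 3171120 + 948*(5*I*√53) - 2*5*I*√53*1448) + 4541757 = (1038060 - 3171120 + 4740*I*√53 - 14480*I*√53) + 4541757 = (-2133060 - 9740*I*√53) + 4541757 = 2408697 - 9740*I*√53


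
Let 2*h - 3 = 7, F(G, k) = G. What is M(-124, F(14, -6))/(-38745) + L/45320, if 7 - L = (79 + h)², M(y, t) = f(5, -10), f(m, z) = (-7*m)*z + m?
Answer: -57840421/351184680 ≈ -0.16470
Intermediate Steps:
h = 5 (h = 3/2 + (½)*7 = 3/2 + 7/2 = 5)
f(m, z) = m - 7*m*z (f(m, z) = -7*m*z + m = m - 7*m*z)
M(y, t) = 355 (M(y, t) = 5*(1 - 7*(-10)) = 5*(1 + 70) = 5*71 = 355)
L = -7049 (L = 7 - (79 + 5)² = 7 - 1*84² = 7 - 1*7056 = 7 - 7056 = -7049)
M(-124, F(14, -6))/(-38745) + L/45320 = 355/(-38745) - 7049/45320 = 355*(-1/38745) - 7049*1/45320 = -71/7749 - 7049/45320 = -57840421/351184680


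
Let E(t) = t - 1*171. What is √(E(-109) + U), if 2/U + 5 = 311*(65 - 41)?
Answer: I*√15578255762/7459 ≈ 16.733*I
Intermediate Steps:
E(t) = -171 + t (E(t) = t - 171 = -171 + t)
U = 2/7459 (U = 2/(-5 + 311*(65 - 41)) = 2/(-5 + 311*24) = 2/(-5 + 7464) = 2/7459 ≈ 0.00026813)
√(E(-109) + U) = √((-171 - 109) + 2/7459) = √(-280 + 2/7459) = √(-2088518/7459) = I*√15578255762/7459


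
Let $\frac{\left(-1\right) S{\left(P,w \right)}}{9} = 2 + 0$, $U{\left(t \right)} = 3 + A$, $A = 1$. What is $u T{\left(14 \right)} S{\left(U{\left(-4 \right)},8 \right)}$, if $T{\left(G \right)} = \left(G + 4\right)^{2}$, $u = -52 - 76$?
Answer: $746496$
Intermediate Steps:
$U{\left(t \right)} = 4$ ($U{\left(t \right)} = 3 + 1 = 4$)
$S{\left(P,w \right)} = -18$ ($S{\left(P,w \right)} = - 9 \left(2 + 0\right) = \left(-9\right) 2 = -18$)
$u = -128$
$T{\left(G \right)} = \left(4 + G\right)^{2}$
$u T{\left(14 \right)} S{\left(U{\left(-4 \right)},8 \right)} = - 128 \left(4 + 14\right)^{2} \left(-18\right) = - 128 \cdot 18^{2} \left(-18\right) = \left(-128\right) 324 \left(-18\right) = \left(-41472\right) \left(-18\right) = 746496$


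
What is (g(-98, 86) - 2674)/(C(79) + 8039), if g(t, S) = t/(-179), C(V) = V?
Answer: -26586/80729 ≈ -0.32932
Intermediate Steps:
g(t, S) = -t/179 (g(t, S) = t*(-1/179) = -t/179)
(g(-98, 86) - 2674)/(C(79) + 8039) = (-1/179*(-98) - 2674)/(79 + 8039) = (98/179 - 2674)/8118 = -478548/179*1/8118 = -26586/80729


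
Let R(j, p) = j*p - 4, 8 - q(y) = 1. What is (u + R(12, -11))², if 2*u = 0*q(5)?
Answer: 18496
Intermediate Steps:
q(y) = 7 (q(y) = 8 - 1*1 = 8 - 1 = 7)
R(j, p) = -4 + j*p
u = 0 (u = (0*7)/2 = (½)*0 = 0)
(u + R(12, -11))² = (0 + (-4 + 12*(-11)))² = (0 + (-4 - 132))² = (0 - 136)² = (-136)² = 18496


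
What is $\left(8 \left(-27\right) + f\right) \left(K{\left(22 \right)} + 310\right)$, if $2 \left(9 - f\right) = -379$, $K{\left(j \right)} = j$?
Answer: $-5810$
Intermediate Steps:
$f = \frac{397}{2}$ ($f = 9 - - \frac{379}{2} = 9 + \frac{379}{2} = \frac{397}{2} \approx 198.5$)
$\left(8 \left(-27\right) + f\right) \left(K{\left(22 \right)} + 310\right) = \left(8 \left(-27\right) + \frac{397}{2}\right) \left(22 + 310\right) = \left(-216 + \frac{397}{2}\right) 332 = \left(- \frac{35}{2}\right) 332 = -5810$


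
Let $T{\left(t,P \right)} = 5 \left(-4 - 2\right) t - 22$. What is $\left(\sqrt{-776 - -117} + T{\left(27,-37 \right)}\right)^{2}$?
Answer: $\left(832 - i \sqrt{659}\right)^{2} \approx 6.9157 \cdot 10^{5} - 42717.0 i$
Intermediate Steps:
$T{\left(t,P \right)} = -22 - 30 t$ ($T{\left(t,P \right)} = 5 \left(-6\right) t - 22 = - 30 t - 22 = -22 - 30 t$)
$\left(\sqrt{-776 - -117} + T{\left(27,-37 \right)}\right)^{2} = \left(\sqrt{-776 - -117} - 832\right)^{2} = \left(\sqrt{-776 + 117} - 832\right)^{2} = \left(\sqrt{-659} - 832\right)^{2} = \left(i \sqrt{659} - 832\right)^{2} = \left(-832 + i \sqrt{659}\right)^{2}$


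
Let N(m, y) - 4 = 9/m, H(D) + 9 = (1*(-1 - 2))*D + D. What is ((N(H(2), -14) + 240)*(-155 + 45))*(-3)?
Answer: 1043790/13 ≈ 80292.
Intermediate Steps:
H(D) = -9 - 2*D (H(D) = -9 + ((1*(-1 - 2))*D + D) = -9 + ((1*(-3))*D + D) = -9 + (-3*D + D) = -9 - 2*D)
N(m, y) = 4 + 9/m
((N(H(2), -14) + 240)*(-155 + 45))*(-3) = (((4 + 9/(-9 - 2*2)) + 240)*(-155 + 45))*(-3) = (((4 + 9/(-9 - 4)) + 240)*(-110))*(-3) = (((4 + 9/(-13)) + 240)*(-110))*(-3) = (((4 + 9*(-1/13)) + 240)*(-110))*(-3) = (((4 - 9/13) + 240)*(-110))*(-3) = ((43/13 + 240)*(-110))*(-3) = ((3163/13)*(-110))*(-3) = -347930/13*(-3) = 1043790/13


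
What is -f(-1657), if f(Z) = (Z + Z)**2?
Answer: -10982596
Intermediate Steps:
f(Z) = 4*Z**2 (f(Z) = (2*Z)**2 = 4*Z**2)
-f(-1657) = -4*(-1657)**2 = -4*2745649 = -1*10982596 = -10982596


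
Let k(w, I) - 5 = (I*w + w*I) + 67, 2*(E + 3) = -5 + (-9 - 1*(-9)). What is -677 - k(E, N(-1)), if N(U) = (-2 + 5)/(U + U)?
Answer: -1531/2 ≈ -765.50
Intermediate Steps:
N(U) = 3/(2*U) (N(U) = 3/((2*U)) = 3*(1/(2*U)) = 3/(2*U))
E = -11/2 (E = -3 + (-5 + (-9 - 1*(-9)))/2 = -3 + (-5 + (-9 + 9))/2 = -3 + (-5 + 0)/2 = -3 + (½)*(-5) = -3 - 5/2 = -11/2 ≈ -5.5000)
k(w, I) = 72 + 2*I*w (k(w, I) = 5 + ((I*w + w*I) + 67) = 5 + ((I*w + I*w) + 67) = 5 + (2*I*w + 67) = 5 + (67 + 2*I*w) = 72 + 2*I*w)
-677 - k(E, N(-1)) = -677 - (72 + 2*((3/2)/(-1))*(-11/2)) = -677 - (72 + 2*((3/2)*(-1))*(-11/2)) = -677 - (72 + 2*(-3/2)*(-11/2)) = -677 - (72 + 33/2) = -677 - 1*177/2 = -677 - 177/2 = -1531/2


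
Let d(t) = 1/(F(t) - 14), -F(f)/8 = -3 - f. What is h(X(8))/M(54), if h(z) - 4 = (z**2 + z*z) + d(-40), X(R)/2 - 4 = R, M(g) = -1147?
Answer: -358359/355570 ≈ -1.0078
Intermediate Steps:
F(f) = 24 + 8*f (F(f) = -8*(-3 - f) = 24 + 8*f)
d(t) = 1/(10 + 8*t) (d(t) = 1/((24 + 8*t) - 14) = 1/(10 + 8*t))
X(R) = 8 + 2*R
h(z) = 1239/310 + 2*z**2 (h(z) = 4 + ((z**2 + z*z) + 1/(2*(5 + 4*(-40)))) = 4 + ((z**2 + z**2) + 1/(2*(5 - 160))) = 4 + (2*z**2 + (1/2)/(-155)) = 4 + (2*z**2 + (1/2)*(-1/155)) = 4 + (2*z**2 - 1/310) = 4 + (-1/310 + 2*z**2) = 1239/310 + 2*z**2)
h(X(8))/M(54) = (1239/310 + 2*(8 + 2*8)**2)/(-1147) = (1239/310 + 2*(8 + 16)**2)*(-1/1147) = (1239/310 + 2*24**2)*(-1/1147) = (1239/310 + 2*576)*(-1/1147) = (1239/310 + 1152)*(-1/1147) = (358359/310)*(-1/1147) = -358359/355570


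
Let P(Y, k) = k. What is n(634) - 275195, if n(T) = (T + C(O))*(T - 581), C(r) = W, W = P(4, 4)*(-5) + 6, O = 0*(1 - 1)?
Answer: -242335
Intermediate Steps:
O = 0 (O = 0*0 = 0)
W = -14 (W = 4*(-5) + 6 = -20 + 6 = -14)
C(r) = -14
n(T) = (-581 + T)*(-14 + T) (n(T) = (T - 14)*(T - 581) = (-14 + T)*(-581 + T) = (-581 + T)*(-14 + T))
n(634) - 275195 = (8134 + 634² - 595*634) - 275195 = (8134 + 401956 - 377230) - 275195 = 32860 - 275195 = -242335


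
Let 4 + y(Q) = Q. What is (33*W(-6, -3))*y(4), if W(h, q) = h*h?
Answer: 0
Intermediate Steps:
W(h, q) = h²
y(Q) = -4 + Q
(33*W(-6, -3))*y(4) = (33*(-6)²)*(-4 + 4) = (33*36)*0 = 1188*0 = 0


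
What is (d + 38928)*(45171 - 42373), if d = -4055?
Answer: 97574654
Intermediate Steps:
(d + 38928)*(45171 - 42373) = (-4055 + 38928)*(45171 - 42373) = 34873*2798 = 97574654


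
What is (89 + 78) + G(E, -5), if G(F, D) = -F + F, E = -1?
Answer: 167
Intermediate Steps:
G(F, D) = 0
(89 + 78) + G(E, -5) = (89 + 78) + 0 = 167 + 0 = 167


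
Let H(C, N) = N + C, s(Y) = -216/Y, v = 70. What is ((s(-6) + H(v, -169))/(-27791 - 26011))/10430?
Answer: 1/8907220 ≈ 1.1227e-7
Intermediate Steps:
H(C, N) = C + N
((s(-6) + H(v, -169))/(-27791 - 26011))/10430 = ((-216/(-6) + (70 - 169))/(-27791 - 26011))/10430 = ((-216*(-⅙) - 99)/(-53802))*(1/10430) = ((36 - 99)*(-1/53802))*(1/10430) = -63*(-1/53802)*(1/10430) = (1/854)*(1/10430) = 1/8907220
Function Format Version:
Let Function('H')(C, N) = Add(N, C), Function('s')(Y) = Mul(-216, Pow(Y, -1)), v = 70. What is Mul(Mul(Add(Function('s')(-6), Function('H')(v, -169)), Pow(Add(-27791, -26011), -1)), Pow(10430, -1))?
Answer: Rational(1, 8907220) ≈ 1.1227e-7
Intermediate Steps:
Function('H')(C, N) = Add(C, N)
Mul(Mul(Add(Function('s')(-6), Function('H')(v, -169)), Pow(Add(-27791, -26011), -1)), Pow(10430, -1)) = Mul(Mul(Add(Mul(-216, Pow(-6, -1)), Add(70, -169)), Pow(Add(-27791, -26011), -1)), Pow(10430, -1)) = Mul(Mul(Add(Mul(-216, Rational(-1, 6)), -99), Pow(-53802, -1)), Rational(1, 10430)) = Mul(Mul(Add(36, -99), Rational(-1, 53802)), Rational(1, 10430)) = Mul(Mul(-63, Rational(-1, 53802)), Rational(1, 10430)) = Mul(Rational(1, 854), Rational(1, 10430)) = Rational(1, 8907220)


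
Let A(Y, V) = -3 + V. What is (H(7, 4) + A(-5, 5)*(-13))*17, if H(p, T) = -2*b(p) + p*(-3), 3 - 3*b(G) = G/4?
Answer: -4879/6 ≈ -813.17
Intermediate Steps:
b(G) = 1 - G/12 (b(G) = 1 - G/(3*4) = 1 - G/12)
H(p, T) = -2 - 17*p/6 (H(p, T) = -2*(1 - p/12) + p*(-3) = (-2 + p/6) - 3*p = -2 - 17*p/6)
(H(7, 4) + A(-5, 5)*(-13))*17 = ((-2 - 17/6*7) + (-3 + 5)*(-13))*17 = ((-2 - 119/6) + 2*(-13))*17 = (-131/6 - 26)*17 = -287/6*17 = -4879/6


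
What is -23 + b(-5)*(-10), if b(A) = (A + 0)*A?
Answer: -273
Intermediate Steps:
b(A) = A² (b(A) = A*A = A²)
-23 + b(-5)*(-10) = -23 + (-5)²*(-10) = -23 + 25*(-10) = -23 - 250 = -273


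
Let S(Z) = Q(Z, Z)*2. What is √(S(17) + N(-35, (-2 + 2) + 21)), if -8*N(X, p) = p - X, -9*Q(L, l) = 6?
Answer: 5*I*√3/3 ≈ 2.8868*I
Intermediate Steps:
Q(L, l) = -⅔ (Q(L, l) = -⅑*6 = -⅔)
N(X, p) = -p/8 + X/8 (N(X, p) = -(p - X)/8 = -p/8 + X/8)
S(Z) = -4/3 (S(Z) = -⅔*2 = -4/3)
√(S(17) + N(-35, (-2 + 2) + 21)) = √(-4/3 + (-((-2 + 2) + 21)/8 + (⅛)*(-35))) = √(-4/3 + (-(0 + 21)/8 - 35/8)) = √(-4/3 + (-⅛*21 - 35/8)) = √(-4/3 + (-21/8 - 35/8)) = √(-4/3 - 7) = √(-25/3) = 5*I*√3/3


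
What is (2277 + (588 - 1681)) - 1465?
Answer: -281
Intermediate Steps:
(2277 + (588 - 1681)) - 1465 = (2277 - 1093) - 1465 = 1184 - 1465 = -281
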